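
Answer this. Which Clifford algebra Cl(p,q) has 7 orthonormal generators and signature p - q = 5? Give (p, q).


We need p + q = 7 and p - q = 5.
Adding: 2p = 7 + 5 = 12, so p = 6.
Then q = 7 - 6 = 1.
(p, q) = (6, 1)


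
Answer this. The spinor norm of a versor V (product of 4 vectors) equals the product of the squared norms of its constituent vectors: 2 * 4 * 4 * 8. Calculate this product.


Spinor norm N(V) = |v1|^2 * |v2|^2 * ... * |v4|^2
= 2 * 4 * 4 * 8
Running product: 2, 8, 32, 256
N(V) = 256


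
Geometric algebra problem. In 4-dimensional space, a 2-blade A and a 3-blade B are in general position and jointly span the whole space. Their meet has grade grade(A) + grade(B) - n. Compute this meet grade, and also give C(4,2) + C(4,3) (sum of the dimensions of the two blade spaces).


Meet grade = grade(A) + grade(B) - n
= 2 + 3 - 4 = 1
C(4,2) = 6
C(4,3) = 4
dim_A + dim_B = 6 + 4 = 10


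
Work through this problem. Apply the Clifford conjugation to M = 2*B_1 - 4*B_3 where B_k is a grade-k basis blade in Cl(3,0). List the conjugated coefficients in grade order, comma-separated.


Clifford conjugate sign for grade k: (-1)^(k(k+1)/2)
Grade 1: (-1)^(1*2/2) = (-1)^1 = -1, coeff 2 -> -2
Grade 3: (-1)^(3*4/2) = (-1)^6 = 1, coeff -4 -> -4
Conjugated coefficients: -2, -4


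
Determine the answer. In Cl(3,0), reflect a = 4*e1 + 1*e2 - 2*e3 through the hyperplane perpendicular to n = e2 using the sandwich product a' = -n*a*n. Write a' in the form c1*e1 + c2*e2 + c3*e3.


Reflection formula: a' = -n*a*n, with n = e2 (unit vector, n^2 = 1).
For reflection through hyperplane perp to e2:
The component along e2 flips sign, others stay.
a = (4, 1, -2)
a' = (4, -1, -2)
a' = 4*e1 - 1*e2 - 2*e3


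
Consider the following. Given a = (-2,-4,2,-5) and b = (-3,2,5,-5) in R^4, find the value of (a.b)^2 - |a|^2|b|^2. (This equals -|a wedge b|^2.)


a . b = (-2)*(-3) + (-4)*2 + 2*5 + (-5)*(-5)
= 6 + (-8) + 10 + 25 = 33
|a|^2 = (-2)^2 + (-4)^2 + 2^2 + (-5)^2 = 49
|b|^2 = (-3)^2 + 2^2 + 5^2 + (-5)^2 = 63
(a.b)^2 = 33^2 = 1089
|a|^2 * |b|^2 = 49 * 63 = 3087
Result = 1089 - 3087 = -1998


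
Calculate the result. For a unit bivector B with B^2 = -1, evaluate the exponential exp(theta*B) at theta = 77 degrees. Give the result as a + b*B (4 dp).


For a unit bivector B with B^2 = -1, the exponential series gives
e^(theta*B) = cos(theta) + sin(theta)*B (the GA analogue of Euler's formula).
theta = 77 degrees = 1.343904 rad
cos(77 deg) = 0.2250
sin(77 deg) = 0.9744
exp(theta*B) = 0.2250 + 0.9744*B


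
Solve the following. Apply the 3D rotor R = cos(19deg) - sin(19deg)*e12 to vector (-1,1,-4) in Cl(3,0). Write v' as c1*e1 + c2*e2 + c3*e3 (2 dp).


Rotor R = cos(19deg) - sin(19deg)*e12
Rotation angle theta = 2 * 19 = 38 degrees in the e12 plane (e1 -> e2).
The component perpendicular to the plane (e3) is invariant: v'_3 = v3 = -4.00
cos(38deg) = 0.7880, sin(38deg) = 0.6157
v'_1 = v1*cos(theta) - v2*sin(theta) = -1*0.7880 - 1*0.6157 = -1.40
v'_2 = v1*sin(theta) + v2*cos(theta) = -1*0.6157 + 1*0.7880 = 0.17
v' = -1.40*e1 + 0.17*e2 - 4.00*e3


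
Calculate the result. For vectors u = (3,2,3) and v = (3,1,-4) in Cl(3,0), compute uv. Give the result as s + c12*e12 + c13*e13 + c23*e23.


In Cl(3,0): e_i^2 = 1, e_ie_j = -e_je_i for i != j.
Scalar part = u . v = 3*3 + 2*1 + 3*(-4)
= 9 + 2 + (-12) = -1
e12 coeff = 3*1 - 2*3 = 3 - 6 = -3
e13 coeff = 3*(-4) - 3*3 = -12 - 9 = -21
e23 coeff = 2*(-4) - 3*1 = -8 - 3 = -11
uv = -1 - 3*e12 - 21*e13 - 11*e23


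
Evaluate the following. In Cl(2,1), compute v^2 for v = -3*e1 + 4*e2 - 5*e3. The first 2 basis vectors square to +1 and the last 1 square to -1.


v^2 = sum of c_i^2 * e_i^2
Positive signature terms (e_i^2 = +1): (-3)^2 + 4^2 = 25
Negative signature terms (e_j^2 = -1): (-5)^2 = 25
v^2 = 25 - 25 = 0


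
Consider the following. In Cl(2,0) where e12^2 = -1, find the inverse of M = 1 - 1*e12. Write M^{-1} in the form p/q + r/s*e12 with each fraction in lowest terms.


M = 1 - 1*e12, where e12^2 = -1.
Since M commutes with its reverse ~M = a - b*e12, M * ~M = a^2 - b^2*e12^2 = a^2 + b^2.
So M^{-1} = ~M / (a^2 + b^2) = (a - b*e12)/(a^2 + b^2).
a^2 + b^2 = 1 + 1 = 2
Scalar part = 1/2 = 1/2
Bivector coeff = 1/2 = 1/2
M^{-1} = 1/2 + 1/2*e12


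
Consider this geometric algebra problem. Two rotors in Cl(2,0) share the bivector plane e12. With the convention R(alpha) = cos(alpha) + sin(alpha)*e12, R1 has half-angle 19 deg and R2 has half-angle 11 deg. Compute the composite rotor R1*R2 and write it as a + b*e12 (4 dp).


Same-plane rotors commute and their half-angles add:
R1*R2 = cos(a1 + a2) + sin(a1 + a2)*e12.
a1 + a2 = 19 + 11 = 30 deg
cos(30 deg) = 0.8660
sin(30 deg) = 0.5000
R1*R2 = 0.8660 + 0.5000*e12


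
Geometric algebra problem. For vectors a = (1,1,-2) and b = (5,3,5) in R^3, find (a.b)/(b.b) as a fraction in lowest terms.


Projection coefficient = (a . b) / (b . b)
a . b = 1*5 + 1*3 + (-2)*5
= 5 + 3 + (-10) = -2
b . b = 5^2 + 3^2 + 5^2
= 25 + 9 + 25 = 59
Coefficient = -2/59
In lowest terms: -2/59


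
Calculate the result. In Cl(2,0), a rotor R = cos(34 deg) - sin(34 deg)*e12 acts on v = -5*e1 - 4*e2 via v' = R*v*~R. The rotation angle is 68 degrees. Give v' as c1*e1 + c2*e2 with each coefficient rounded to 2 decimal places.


Rotor R = cos(34deg) - sin(34deg)*e12
Rotation angle theta = 2 * 34 = 68 degrees
v' = R*v*~R rotates v by theta.
cos(68deg) = 0.3746, sin(68deg) = 0.9272
v'_1 = -5*cos(68deg) - (-4)*sin(68deg)
= -5*0.3746 - (-4)*0.9272
= 1.84
v'_2 = -5*sin(68deg) + (-4)*cos(68deg)
= -5*0.9272 + (-4)*0.3746
= -6.13
v' = 1.84*e1 - 6.13*e2


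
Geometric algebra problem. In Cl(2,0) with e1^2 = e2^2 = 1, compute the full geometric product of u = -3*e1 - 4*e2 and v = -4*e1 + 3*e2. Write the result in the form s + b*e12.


Expand: (-3*e1 - 4*e2)(-4*e1 + 3*e2)
= (-3)*(-4)*e1e1 + (-3)*3*e1e2 + (-4)*(-4)*e2e1 + (-4)*3*e2e2
Using e1^2 = e2^2 = 1, e2e1 = -e1e2:
Scalar part s = (-3)*(-4) + (-4)*3 = 12 + (-12) = 0
Bivector part b = (-3)*3 - (-4)*(-4) = -9 - 16 = -25
uv = 0 - 25*e12


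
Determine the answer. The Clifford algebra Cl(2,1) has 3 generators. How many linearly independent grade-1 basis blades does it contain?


Number of grade-k basis blades in Cl(p,q) with n = p + q is C(n, k).
n = 2 + 1 = 3
C(3, 1) = 3! / (1! * 2!)
= 6 / (1 * 2)
= 3


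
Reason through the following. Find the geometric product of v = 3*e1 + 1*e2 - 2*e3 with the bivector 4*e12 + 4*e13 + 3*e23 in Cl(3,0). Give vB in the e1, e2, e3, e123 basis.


vB has grade-1 (vector) and grade-3 (trivector) parts: vB = (v _| B) + (v ^ B).
Vector part <vB>_1:
  e1: -v2*b12 - v3*b13 = -(1)*(4) - (-2)*(4) = 4
  e2: v1*b12 - v3*b23 = (3)*(4) - (-2)*(3) = 18
  e3: v1*b13 + v2*b23 = (3)*(4) + (1)*(3) = 15
Trivector part <vB>_3:
  e123: v1*b23 - v2*b13 + v3*b12 = (3)*(3) - (1)*(4) + (-2)*(4) = -3
vB = 4*e1 + 18*e2 + 15*e3 - 3*e123


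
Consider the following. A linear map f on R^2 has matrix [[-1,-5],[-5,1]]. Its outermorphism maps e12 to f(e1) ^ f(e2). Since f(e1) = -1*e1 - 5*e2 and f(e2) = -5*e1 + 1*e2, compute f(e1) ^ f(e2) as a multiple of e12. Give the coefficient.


The outermorphism of a linear map f sends e1^e2 to f(e1)^f(e2).
f(e1) = -1*e1 - 5*e2
f(e2) = -5*e1 + 1*e2
f(e1) ^ f(e2) = (-1*e1 - 5*e2) ^ (-5*e1 + 1*e2)
= (-1)*1*e12 + (-5)*(-5)*e21
= (-1 - 25)*e12
= -26*e12
Coefficient = -26


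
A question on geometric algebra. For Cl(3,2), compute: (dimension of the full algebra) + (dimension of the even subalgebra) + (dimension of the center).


n = 3 + 2 = 5
Total dim = 2^5 = 32
Even subalgebra dim = 2^4 = 16
n is odd, so center dim = 2
Sum = 32 + 16 + 2 = 50


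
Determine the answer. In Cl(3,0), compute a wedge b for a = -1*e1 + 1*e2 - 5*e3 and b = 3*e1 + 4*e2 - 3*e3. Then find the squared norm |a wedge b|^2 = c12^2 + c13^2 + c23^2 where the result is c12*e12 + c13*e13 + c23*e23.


a wedge b = (a1*b2 - a2*b1)*e12 + (a1*b3 - a3*b1)*e13 + (a2*b3 - a3*b2)*e23
e12 coeff: (-1)*4 - 1*3 = -4 - 3 = -7
e13 coeff: (-1)*(-3) - (-5)*3 = 3 - (-15) = 18
e23 coeff: 1*(-3) - (-5)*4 = -3 - (-20) = 17
|a wedge b|^2 = (-7)^2 + 18^2 + 17^2
= 49 + 324 + 289
= 662


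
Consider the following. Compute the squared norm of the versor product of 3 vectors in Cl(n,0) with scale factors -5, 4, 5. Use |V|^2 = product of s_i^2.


Each vector v_i has |v_i|^2 = s_i^2
Squared scales: (-5)^2 = 25, 4^2 = 16, 5^2 = 25
|V|^2 = 25 * 16 * 25
= 10000


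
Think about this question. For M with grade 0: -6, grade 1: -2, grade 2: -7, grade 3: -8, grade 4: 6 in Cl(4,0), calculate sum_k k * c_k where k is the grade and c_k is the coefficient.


Grade-weighted sum = sum of grade_k * coefficient_k
0*(-6) = 0
1*(-2) = -2
2*(-7) = -14
3*(-8) = -24
4*6 = 24
Total = 0 + (-2) + (-14) + (-24) + 24 = -16


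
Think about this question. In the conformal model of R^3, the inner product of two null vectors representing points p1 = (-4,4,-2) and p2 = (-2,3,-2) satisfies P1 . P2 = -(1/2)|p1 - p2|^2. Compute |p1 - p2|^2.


p1 - p2 = (-2, 1, 0)
|p1 - p2|^2 = (-2)^2 + 1^2 + 0^2
= 4 + 1 + 0
= 5


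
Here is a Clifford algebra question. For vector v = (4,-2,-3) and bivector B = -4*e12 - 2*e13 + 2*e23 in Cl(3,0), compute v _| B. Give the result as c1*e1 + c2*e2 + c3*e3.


Left contraction v _| B = <vB>_1 (grade-1 part of the geometric product vB).
Using e1_|e12 = e2, e2_|e12 = -e1, e1_|e13 = e3, e3_|e13 = -e1, e2_|e23 = e3, e3_|e23 = -e2:
e1 coeff: -v2*b12 - v3*b13 = -(-2)*(-4) - (-3)*(-2) = -14
e2 coeff: v1*b12 - v3*b23 = (4)*(-4) - (-3)*(2) = -10
e3 coeff: v1*b13 + v2*b23 = (4)*(-2) + (-2)*(2) = -12
v _| B = -14*e1 - 10*e2 - 12*e3


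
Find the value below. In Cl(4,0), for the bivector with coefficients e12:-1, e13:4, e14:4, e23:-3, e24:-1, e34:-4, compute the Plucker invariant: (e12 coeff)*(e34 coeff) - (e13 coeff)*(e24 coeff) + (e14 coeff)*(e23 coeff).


Plucker relation: af - be + cd
a*f = (-1)*(-4) = 4
b*e = 4*(-1) = -4
c*d = 4*(-3) = -12
af - be + cd = 4 - (-4) + (-12)
= -4


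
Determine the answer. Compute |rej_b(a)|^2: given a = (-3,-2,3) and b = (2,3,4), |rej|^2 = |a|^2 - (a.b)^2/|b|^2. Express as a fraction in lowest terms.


|a|^2 = (-3)^2 + (-2)^2 + 3^2 = 22
|b|^2 = 2^2 + 3^2 + 4^2 = 29
a . b = (-3)*2 + (-2)*3 + 3*4 = 0
(a.b)^2 = 0^2 = 0
|rej|^2 = 22 - 0/29
= (638 - 0)/29
= 638/29
In lowest terms: 22/1


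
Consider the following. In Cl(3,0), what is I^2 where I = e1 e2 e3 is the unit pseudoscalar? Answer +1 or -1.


The pseudoscalar I = e1...e_n (product of all n generators) of Cl(p,q) satisfies I^2 = (-1)^(q + n(n-1)/2).
p = 3, q = 0, n = p + q = 3
n(n-1)/2 = 3 * 2 / 2 = 3
Exponent = q + n(n-1)/2 = 0 + 3 = 3
I^2 = (-1)^3 = -1


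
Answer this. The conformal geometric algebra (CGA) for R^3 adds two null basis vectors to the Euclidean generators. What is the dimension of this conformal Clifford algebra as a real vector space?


The conformal model of R^3 uses Cl(4,1): the 3 Euclidean generators plus two extra orthogonal generators e+ (e+^2 = +1) and e- (e-^2 = -1), from which the null vectors e0, einf are built.
Number of generators m = 3 + 2 = 5.
dim Cl(p,q) = 2^m = 2^5 = 32


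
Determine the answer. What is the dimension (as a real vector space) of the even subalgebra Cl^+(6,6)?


Even subalgebra dimension = 2^(n-1)
n = 6 + 6 = 12
2^(12 - 1) = 2^11 = 2048
Verification: sum of C(12,k) for even k = 1 + 66 + 495 + 924 + 495 + 66 + 1 = 2048
Result = 2048


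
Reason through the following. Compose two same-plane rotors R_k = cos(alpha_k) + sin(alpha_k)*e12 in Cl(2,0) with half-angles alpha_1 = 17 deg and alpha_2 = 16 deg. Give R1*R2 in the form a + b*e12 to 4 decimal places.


Same-plane rotors commute and their half-angles add:
R1*R2 = cos(a1 + a2) + sin(a1 + a2)*e12.
a1 + a2 = 17 + 16 = 33 deg
cos(33 deg) = 0.8387
sin(33 deg) = 0.5446
R1*R2 = 0.8387 + 0.5446*e12


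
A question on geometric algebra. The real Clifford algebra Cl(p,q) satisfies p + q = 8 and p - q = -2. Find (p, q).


We need p + q = 8 and p - q = -2.
Adding: 2p = 8 + (-2) = 6, so p = 3.
Then q = 8 - 3 = 5.
(p, q) = (3, 5)


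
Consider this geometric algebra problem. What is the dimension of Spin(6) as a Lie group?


Spin(n) double-covers SO(n); both have Lie algebra so(n) of dimension n(n-1)/2.
n = 6
n(n-1) = 6 * 5 = 30
dim Spin(6) = 30/2 = 15


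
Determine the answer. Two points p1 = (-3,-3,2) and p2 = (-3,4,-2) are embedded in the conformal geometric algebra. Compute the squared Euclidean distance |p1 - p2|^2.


p1 - p2 = (0, -7, 4)
|p1 - p2|^2 = 0^2 + (-7)^2 + 4^2
= 0 + 49 + 16
= 65


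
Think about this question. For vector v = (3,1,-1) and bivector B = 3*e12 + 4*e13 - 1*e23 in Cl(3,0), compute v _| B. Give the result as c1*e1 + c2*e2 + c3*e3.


Left contraction v _| B = <vB>_1 (grade-1 part of the geometric product vB).
Using e1_|e12 = e2, e2_|e12 = -e1, e1_|e13 = e3, e3_|e13 = -e1, e2_|e23 = e3, e3_|e23 = -e2:
e1 coeff: -v2*b12 - v3*b13 = -(1)*(3) - (-1)*(4) = 1
e2 coeff: v1*b12 - v3*b23 = (3)*(3) - (-1)*(-1) = 8
e3 coeff: v1*b13 + v2*b23 = (3)*(4) + (1)*(-1) = 11
v _| B = 1*e1 + 8*e2 + 11*e3


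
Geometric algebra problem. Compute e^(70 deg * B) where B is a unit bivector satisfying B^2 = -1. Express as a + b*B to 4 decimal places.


For a unit bivector B with B^2 = -1, the exponential series gives
e^(theta*B) = cos(theta) + sin(theta)*B (the GA analogue of Euler's formula).
theta = 70 degrees = 1.22173 rad
cos(70 deg) = 0.3420
sin(70 deg) = 0.9397
exp(theta*B) = 0.3420 + 0.9397*B


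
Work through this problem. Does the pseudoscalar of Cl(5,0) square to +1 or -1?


The pseudoscalar I = e1...e_n (product of all n generators) of Cl(p,q) satisfies I^2 = (-1)^(q + n(n-1)/2).
p = 5, q = 0, n = p + q = 5
n(n-1)/2 = 5 * 4 / 2 = 10
Exponent = q + n(n-1)/2 = 0 + 10 = 10
I^2 = (-1)^10 = +1


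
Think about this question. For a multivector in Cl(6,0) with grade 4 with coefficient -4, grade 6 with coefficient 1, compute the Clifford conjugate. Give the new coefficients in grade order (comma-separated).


Clifford conjugate sign for grade k: (-1)^(k(k+1)/2)
Grade 4: (-1)^(4*5/2) = (-1)^10 = 1, coeff -4 -> -4
Grade 6: (-1)^(6*7/2) = (-1)^21 = -1, coeff 1 -> -1
Conjugated coefficients: -4, -1


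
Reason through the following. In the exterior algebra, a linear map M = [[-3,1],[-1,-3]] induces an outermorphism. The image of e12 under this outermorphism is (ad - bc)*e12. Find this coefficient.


The outermorphism of a linear map f sends e1^e2 to f(e1)^f(e2).
f(e1) = -3*e1 - 1*e2
f(e2) = 1*e1 - 3*e2
f(e1) ^ f(e2) = (-3*e1 - 1*e2) ^ (1*e1 - 3*e2)
= (-3)*(-3)*e12 + (-1)*1*e21
= (9 - (-1))*e12
= 10*e12
Coefficient = 10


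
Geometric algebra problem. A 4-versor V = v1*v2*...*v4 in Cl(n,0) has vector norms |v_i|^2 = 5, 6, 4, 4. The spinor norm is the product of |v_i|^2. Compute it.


Spinor norm N(V) = |v1|^2 * |v2|^2 * ... * |v4|^2
= 5 * 6 * 4 * 4
Running product: 5, 30, 120, 480
N(V) = 480


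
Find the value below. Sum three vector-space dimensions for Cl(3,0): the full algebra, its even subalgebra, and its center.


n = 3 + 0 = 3
Total dim = 2^3 = 8
Even subalgebra dim = 2^2 = 4
n is odd, so center dim = 2
Sum = 8 + 4 + 2 = 14


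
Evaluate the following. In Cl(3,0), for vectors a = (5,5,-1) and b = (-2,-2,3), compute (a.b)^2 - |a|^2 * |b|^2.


a . b = 5*(-2) + 5*(-2) + (-1)*3
= -10 + (-10) + (-3) = -23
|a|^2 = 5^2 + 5^2 + (-1)^2 = 51
|b|^2 = (-2)^2 + (-2)^2 + 3^2 = 17
(a.b)^2 = (-23)^2 = 529
|a|^2 * |b|^2 = 51 * 17 = 867
Result = 529 - 867 = -338


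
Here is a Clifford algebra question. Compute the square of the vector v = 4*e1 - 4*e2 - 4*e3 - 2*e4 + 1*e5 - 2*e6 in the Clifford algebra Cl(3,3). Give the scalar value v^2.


v^2 = sum of c_i^2 * e_i^2
Positive signature terms (e_i^2 = +1): 4^2 + (-4)^2 + (-4)^2 = 48
Negative signature terms (e_j^2 = -1): (-2)^2 + 1^2 + (-2)^2 = 9
v^2 = 48 - 9 = 39


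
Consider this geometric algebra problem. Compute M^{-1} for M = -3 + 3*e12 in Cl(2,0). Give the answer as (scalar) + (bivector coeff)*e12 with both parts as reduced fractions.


M = -3 + 3*e12, where e12^2 = -1.
Since M commutes with its reverse ~M = a - b*e12, M * ~M = a^2 - b^2*e12^2 = a^2 + b^2.
So M^{-1} = ~M / (a^2 + b^2) = (a - b*e12)/(a^2 + b^2).
a^2 + b^2 = 9 + 9 = 18
Scalar part = -3/18 = -1/6
Bivector coeff = -3/18 = -1/6
M^{-1} = -1/6 - 1/6*e12


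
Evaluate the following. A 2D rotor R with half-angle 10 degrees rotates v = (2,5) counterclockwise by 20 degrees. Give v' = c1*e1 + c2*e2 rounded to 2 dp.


Rotor R = cos(10deg) - sin(10deg)*e12
Rotation angle theta = 2 * 10 = 20 degrees
v' = R*v*~R rotates v by theta.
cos(20deg) = 0.9397, sin(20deg) = 0.3420
v'_1 = 2*cos(20deg) - 5*sin(20deg)
= 2*0.9397 - 5*0.3420
= 0.17
v'_2 = 2*sin(20deg) + 5*cos(20deg)
= 2*0.3420 + 5*0.9397
= 5.38
v' = 0.17*e1 + 5.38*e2


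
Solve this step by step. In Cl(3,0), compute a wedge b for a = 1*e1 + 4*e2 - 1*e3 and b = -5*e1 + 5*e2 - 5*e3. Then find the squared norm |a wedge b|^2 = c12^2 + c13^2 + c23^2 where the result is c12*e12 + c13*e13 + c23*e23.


a wedge b = (a1*b2 - a2*b1)*e12 + (a1*b3 - a3*b1)*e13 + (a2*b3 - a3*b2)*e23
e12 coeff: 1*5 - 4*(-5) = 5 - (-20) = 25
e13 coeff: 1*(-5) - (-1)*(-5) = -5 - 5 = -10
e23 coeff: 4*(-5) - (-1)*5 = -20 - (-5) = -15
|a wedge b|^2 = 25^2 + (-10)^2 + (-15)^2
= 625 + 100 + 225
= 950


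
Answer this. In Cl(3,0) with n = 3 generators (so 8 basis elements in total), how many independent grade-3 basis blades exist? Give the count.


Number of grade-k basis blades in Cl(p,q) with n = p + q is C(n, k).
n = 3 + 0 = 3
C(3, 3) = 3! / (3! * 0!)
= 6 / (6 * 1)
= 1


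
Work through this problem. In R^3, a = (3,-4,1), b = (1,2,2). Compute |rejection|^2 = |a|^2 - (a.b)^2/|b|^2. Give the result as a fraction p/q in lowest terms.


|a|^2 = 3^2 + (-4)^2 + 1^2 = 26
|b|^2 = 1^2 + 2^2 + 2^2 = 9
a . b = 3*1 + (-4)*2 + 1*2 = -3
(a.b)^2 = (-3)^2 = 9
|rej|^2 = 26 - 9/9
= (234 - 9)/9
= 225/9
In lowest terms: 25/1


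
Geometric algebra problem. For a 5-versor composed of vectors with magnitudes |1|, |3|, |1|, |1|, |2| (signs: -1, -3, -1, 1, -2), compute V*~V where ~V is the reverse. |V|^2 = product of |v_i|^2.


Each vector v_i has |v_i|^2 = s_i^2
Squared scales: (-1)^2 = 1, (-3)^2 = 9, (-1)^2 = 1, 1^2 = 1, (-2)^2 = 4
|V|^2 = 1 * 9 * 1 * 1 * 4
= 36


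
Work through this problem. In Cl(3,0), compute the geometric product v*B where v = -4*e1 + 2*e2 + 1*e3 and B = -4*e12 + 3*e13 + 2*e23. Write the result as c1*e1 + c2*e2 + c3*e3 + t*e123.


vB has grade-1 (vector) and grade-3 (trivector) parts: vB = (v _| B) + (v ^ B).
Vector part <vB>_1:
  e1: -v2*b12 - v3*b13 = -(2)*(-4) - (1)*(3) = 5
  e2: v1*b12 - v3*b23 = (-4)*(-4) - (1)*(2) = 14
  e3: v1*b13 + v2*b23 = (-4)*(3) + (2)*(2) = -8
Trivector part <vB>_3:
  e123: v1*b23 - v2*b13 + v3*b12 = (-4)*(2) - (2)*(3) + (1)*(-4) = -18
vB = 5*e1 + 14*e2 - 8*e3 - 18*e123


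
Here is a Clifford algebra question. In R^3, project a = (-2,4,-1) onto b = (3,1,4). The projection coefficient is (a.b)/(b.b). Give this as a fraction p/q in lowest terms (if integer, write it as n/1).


Projection coefficient = (a . b) / (b . b)
a . b = (-2)*3 + 4*1 + (-1)*4
= -6 + 4 + (-4) = -6
b . b = 3^2 + 1^2 + 4^2
= 9 + 1 + 16 = 26
Coefficient = -6/26
In lowest terms: -3/13


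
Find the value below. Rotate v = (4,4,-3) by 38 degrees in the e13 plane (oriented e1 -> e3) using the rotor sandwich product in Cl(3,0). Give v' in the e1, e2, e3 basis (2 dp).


Rotor R = cos(19deg) - sin(19deg)*e13
Rotation angle theta = 2 * 19 = 38 degrees in the e13 plane (e1 -> e3).
The component perpendicular to the plane (e2) is invariant: v'_2 = v2 = 4.00
cos(38deg) = 0.7880, sin(38deg) = 0.6157
v'_1 = v1*cos(theta) - v3*sin(theta) = 4*0.7880 - (-3)*0.6157 = 5.00
v'_3 = v1*sin(theta) + v3*cos(theta) = 4*0.6157 + (-3)*0.7880 = 0.10
v' = 5.00*e1 + 4.00*e2 + 0.10*e3


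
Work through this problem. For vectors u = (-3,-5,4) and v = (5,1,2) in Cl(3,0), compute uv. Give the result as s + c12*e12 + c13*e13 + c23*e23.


In Cl(3,0): e_i^2 = 1, e_ie_j = -e_je_i for i != j.
Scalar part = u . v = (-3)*5 + (-5)*1 + 4*2
= -15 + (-5) + 8 = -12
e12 coeff = (-3)*1 - (-5)*5 = -3 - (-25) = 22
e13 coeff = (-3)*2 - 4*5 = -6 - 20 = -26
e23 coeff = (-5)*2 - 4*1 = -10 - 4 = -14
uv = -12 + 22*e12 - 26*e13 - 14*e23


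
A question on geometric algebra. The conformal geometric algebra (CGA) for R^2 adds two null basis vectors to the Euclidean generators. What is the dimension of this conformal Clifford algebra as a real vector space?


The conformal model of R^2 uses Cl(3,1): the 2 Euclidean generators plus two extra orthogonal generators e+ (e+^2 = +1) and e- (e-^2 = -1), from which the null vectors e0, einf are built.
Number of generators m = 2 + 2 = 4.
dim Cl(p,q) = 2^m = 2^4 = 16


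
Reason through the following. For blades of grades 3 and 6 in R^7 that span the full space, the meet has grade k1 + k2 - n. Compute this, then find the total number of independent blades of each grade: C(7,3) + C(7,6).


Meet grade = grade(A) + grade(B) - n
= 3 + 6 - 7 = 2
C(7,3) = 35
C(7,6) = 7
dim_A + dim_B = 35 + 7 = 42


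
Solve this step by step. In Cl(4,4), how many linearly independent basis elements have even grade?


Even subalgebra dimension = 2^(n-1)
n = 4 + 4 = 8
2^(8 - 1) = 2^7 = 128
Verification: sum of C(8,k) for even k = 1 + 28 + 70 + 28 + 1 = 128
Result = 128


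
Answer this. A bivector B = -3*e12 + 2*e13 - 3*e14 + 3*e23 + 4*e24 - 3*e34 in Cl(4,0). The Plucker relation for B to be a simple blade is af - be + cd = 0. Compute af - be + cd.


Plucker relation: af - be + cd
a*f = (-3)*(-3) = 9
b*e = 2*4 = 8
c*d = (-3)*3 = -9
af - be + cd = 9 - 8 + (-9)
= -8


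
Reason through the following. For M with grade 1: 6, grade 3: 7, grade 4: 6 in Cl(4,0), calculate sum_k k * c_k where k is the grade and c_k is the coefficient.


Grade-weighted sum = sum of grade_k * coefficient_k
1*6 = 6
3*7 = 21
4*6 = 24
Total = 6 + 21 + 24 = 51


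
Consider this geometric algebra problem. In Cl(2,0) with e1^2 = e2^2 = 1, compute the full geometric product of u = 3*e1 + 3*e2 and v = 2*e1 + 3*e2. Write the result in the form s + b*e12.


Expand: (3*e1 + 3*e2)(2*e1 + 3*e2)
= 3*2*e1e1 + 3*3*e1e2 + 3*2*e2e1 + 3*3*e2e2
Using e1^2 = e2^2 = 1, e2e1 = -e1e2:
Scalar part s = 3*2 + 3*3 = 6 + 9 = 15
Bivector part b = 3*3 - 3*2 = 9 - 6 = 3
uv = 15 + 3*e12


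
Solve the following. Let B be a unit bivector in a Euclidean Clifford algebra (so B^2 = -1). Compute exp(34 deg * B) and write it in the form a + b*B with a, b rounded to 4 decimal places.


For a unit bivector B with B^2 = -1, the exponential series gives
e^(theta*B) = cos(theta) + sin(theta)*B (the GA analogue of Euler's formula).
theta = 34 degrees = 0.593412 rad
cos(34 deg) = 0.8290
sin(34 deg) = 0.5592
exp(theta*B) = 0.8290 + 0.5592*B


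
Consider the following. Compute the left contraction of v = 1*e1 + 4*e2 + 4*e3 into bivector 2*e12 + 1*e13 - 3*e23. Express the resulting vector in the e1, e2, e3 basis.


Left contraction v _| B = <vB>_1 (grade-1 part of the geometric product vB).
Using e1_|e12 = e2, e2_|e12 = -e1, e1_|e13 = e3, e3_|e13 = -e1, e2_|e23 = e3, e3_|e23 = -e2:
e1 coeff: -v2*b12 - v3*b13 = -(4)*(2) - (4)*(1) = -12
e2 coeff: v1*b12 - v3*b23 = (1)*(2) - (4)*(-3) = 14
e3 coeff: v1*b13 + v2*b23 = (1)*(1) + (4)*(-3) = -11
v _| B = -12*e1 + 14*e2 - 11*e3


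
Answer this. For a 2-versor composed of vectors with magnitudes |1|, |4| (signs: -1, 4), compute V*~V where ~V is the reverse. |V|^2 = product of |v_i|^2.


Each vector v_i has |v_i|^2 = s_i^2
Squared scales: (-1)^2 = 1, 4^2 = 16
|V|^2 = 1 * 16
= 16


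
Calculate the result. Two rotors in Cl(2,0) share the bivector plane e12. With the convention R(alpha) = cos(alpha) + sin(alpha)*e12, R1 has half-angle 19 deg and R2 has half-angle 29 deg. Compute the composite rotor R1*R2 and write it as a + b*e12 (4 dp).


Same-plane rotors commute and their half-angles add:
R1*R2 = cos(a1 + a2) + sin(a1 + a2)*e12.
a1 + a2 = 19 + 29 = 48 deg
cos(48 deg) = 0.6691
sin(48 deg) = 0.7431
R1*R2 = 0.6691 + 0.7431*e12


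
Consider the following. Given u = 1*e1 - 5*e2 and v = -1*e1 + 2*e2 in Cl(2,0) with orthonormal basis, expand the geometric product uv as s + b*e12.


Expand: (1*e1 - 5*e2)(-1*e1 + 2*e2)
= 1*(-1)*e1e1 + 1*2*e1e2 + (-5)*(-1)*e2e1 + (-5)*2*e2e2
Using e1^2 = e2^2 = 1, e2e1 = -e1e2:
Scalar part s = 1*(-1) + (-5)*2 = -1 + (-10) = -11
Bivector part b = 1*2 - (-5)*(-1) = 2 - 5 = -3
uv = -11 - 3*e12


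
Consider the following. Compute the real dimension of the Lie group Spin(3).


Spin(n) double-covers SO(n); both have Lie algebra so(n) of dimension n(n-1)/2.
n = 3
n(n-1) = 3 * 2 = 6
dim Spin(3) = 6/2 = 3


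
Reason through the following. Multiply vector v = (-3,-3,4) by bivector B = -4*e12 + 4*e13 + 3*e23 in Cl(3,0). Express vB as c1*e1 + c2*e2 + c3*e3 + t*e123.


vB has grade-1 (vector) and grade-3 (trivector) parts: vB = (v _| B) + (v ^ B).
Vector part <vB>_1:
  e1: -v2*b12 - v3*b13 = -(-3)*(-4) - (4)*(4) = -28
  e2: v1*b12 - v3*b23 = (-3)*(-4) - (4)*(3) = 0
  e3: v1*b13 + v2*b23 = (-3)*(4) + (-3)*(3) = -21
Trivector part <vB>_3:
  e123: v1*b23 - v2*b13 + v3*b12 = (-3)*(3) - (-3)*(4) + (4)*(-4) = -13
vB = -28*e1 + 0*e2 - 21*e3 - 13*e123


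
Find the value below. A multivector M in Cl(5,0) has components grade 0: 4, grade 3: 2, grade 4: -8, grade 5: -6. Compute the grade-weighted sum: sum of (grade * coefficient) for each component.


Grade-weighted sum = sum of grade_k * coefficient_k
0*4 = 0
3*2 = 6
4*(-8) = -32
5*(-6) = -30
Total = 0 + 6 + (-32) + (-30) = -56


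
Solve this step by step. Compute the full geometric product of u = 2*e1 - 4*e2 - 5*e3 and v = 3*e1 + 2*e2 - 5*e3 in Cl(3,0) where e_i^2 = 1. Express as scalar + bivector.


In Cl(3,0): e_i^2 = 1, e_ie_j = -e_je_i for i != j.
Scalar part = u . v = 2*3 + (-4)*2 + (-5)*(-5)
= 6 + (-8) + 25 = 23
e12 coeff = 2*2 - (-4)*3 = 4 - (-12) = 16
e13 coeff = 2*(-5) - (-5)*3 = -10 - (-15) = 5
e23 coeff = (-4)*(-5) - (-5)*2 = 20 - (-10) = 30
uv = 23 + 16*e12 + 5*e13 + 30*e23


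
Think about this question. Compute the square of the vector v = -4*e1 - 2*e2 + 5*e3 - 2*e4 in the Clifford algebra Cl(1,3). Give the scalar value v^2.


v^2 = sum of c_i^2 * e_i^2
Positive signature terms (e_i^2 = +1): (-4)^2 = 16
Negative signature terms (e_j^2 = -1): (-2)^2 + 5^2 + (-2)^2 = 33
v^2 = 16 - 33 = -17


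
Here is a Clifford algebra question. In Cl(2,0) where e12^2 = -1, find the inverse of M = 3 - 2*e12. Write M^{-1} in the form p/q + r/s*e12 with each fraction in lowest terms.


M = 3 - 2*e12, where e12^2 = -1.
Since M commutes with its reverse ~M = a - b*e12, M * ~M = a^2 - b^2*e12^2 = a^2 + b^2.
So M^{-1} = ~M / (a^2 + b^2) = (a - b*e12)/(a^2 + b^2).
a^2 + b^2 = 9 + 4 = 13
Scalar part = 3/13 = 3/13
Bivector coeff = 2/13 = 2/13
M^{-1} = 3/13 + 2/13*e12


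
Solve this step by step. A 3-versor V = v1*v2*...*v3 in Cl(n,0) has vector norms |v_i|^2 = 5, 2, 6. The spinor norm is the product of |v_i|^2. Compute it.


Spinor norm N(V) = |v1|^2 * |v2|^2 * ... * |v3|^2
= 5 * 2 * 6
Running product: 5, 10, 60
N(V) = 60


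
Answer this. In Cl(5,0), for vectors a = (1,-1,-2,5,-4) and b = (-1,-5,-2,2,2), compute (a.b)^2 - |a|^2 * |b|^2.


a . b = 1*(-1) + (-1)*(-5) + (-2)*(-2) + 5*2 + (-4)*2
= -1 + 5 + 4 + 10 + (-8) = 10
|a|^2 = 1^2 + (-1)^2 + (-2)^2 + 5^2 + (-4)^2 = 47
|b|^2 = (-1)^2 + (-5)^2 + (-2)^2 + 2^2 + 2^2 = 38
(a.b)^2 = 10^2 = 100
|a|^2 * |b|^2 = 47 * 38 = 1786
Result = 100 - 1786 = -1686


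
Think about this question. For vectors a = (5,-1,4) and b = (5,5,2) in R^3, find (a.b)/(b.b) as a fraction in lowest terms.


Projection coefficient = (a . b) / (b . b)
a . b = 5*5 + (-1)*5 + 4*2
= 25 + (-5) + 8 = 28
b . b = 5^2 + 5^2 + 2^2
= 25 + 25 + 4 = 54
Coefficient = 28/54
In lowest terms: 14/27


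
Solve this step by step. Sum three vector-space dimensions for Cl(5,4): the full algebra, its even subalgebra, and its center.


n = 5 + 4 = 9
Total dim = 2^9 = 512
Even subalgebra dim = 2^8 = 256
n is odd, so center dim = 2
Sum = 512 + 256 + 2 = 770


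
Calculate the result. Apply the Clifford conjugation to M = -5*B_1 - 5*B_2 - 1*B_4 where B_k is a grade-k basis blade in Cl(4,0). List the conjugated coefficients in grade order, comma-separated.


Clifford conjugate sign for grade k: (-1)^(k(k+1)/2)
Grade 1: (-1)^(1*2/2) = (-1)^1 = -1, coeff -5 -> 5
Grade 2: (-1)^(2*3/2) = (-1)^3 = -1, coeff -5 -> 5
Grade 4: (-1)^(4*5/2) = (-1)^10 = 1, coeff -1 -> -1
Conjugated coefficients: 5, 5, -1


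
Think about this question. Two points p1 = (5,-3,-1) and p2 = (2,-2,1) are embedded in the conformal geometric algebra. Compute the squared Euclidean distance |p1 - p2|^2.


p1 - p2 = (3, -1, -2)
|p1 - p2|^2 = 3^2 + (-1)^2 + (-2)^2
= 9 + 1 + 4
= 14


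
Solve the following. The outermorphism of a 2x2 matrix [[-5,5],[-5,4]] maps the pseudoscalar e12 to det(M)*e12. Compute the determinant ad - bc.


The outermorphism of a linear map f sends e1^e2 to f(e1)^f(e2).
f(e1) = -5*e1 - 5*e2
f(e2) = 5*e1 + 4*e2
f(e1) ^ f(e2) = (-5*e1 - 5*e2) ^ (5*e1 + 4*e2)
= (-5)*4*e12 + (-5)*5*e21
= (-20 - (-25))*e12
= 5*e12
Coefficient = 5


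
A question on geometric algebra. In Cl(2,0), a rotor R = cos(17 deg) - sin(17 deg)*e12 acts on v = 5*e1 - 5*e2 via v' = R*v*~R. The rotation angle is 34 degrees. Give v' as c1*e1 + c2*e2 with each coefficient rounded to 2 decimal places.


Rotor R = cos(17deg) - sin(17deg)*e12
Rotation angle theta = 2 * 17 = 34 degrees
v' = R*v*~R rotates v by theta.
cos(34deg) = 0.8290, sin(34deg) = 0.5592
v'_1 = 5*cos(34deg) - (-5)*sin(34deg)
= 5*0.8290 - (-5)*0.5592
= 6.94
v'_2 = 5*sin(34deg) + (-5)*cos(34deg)
= 5*0.5592 + (-5)*0.8290
= -1.35
v' = 6.94*e1 - 1.35*e2


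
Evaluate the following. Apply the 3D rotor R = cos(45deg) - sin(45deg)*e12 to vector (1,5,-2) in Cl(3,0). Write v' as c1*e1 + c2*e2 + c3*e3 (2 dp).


Rotor R = cos(45deg) - sin(45deg)*e12
Rotation angle theta = 2 * 45 = 90 degrees in the e12 plane (e1 -> e2).
The component perpendicular to the plane (e3) is invariant: v'_3 = v3 = -2.00
cos(90deg) = 0.0000, sin(90deg) = 1.0000
v'_1 = v1*cos(theta) - v2*sin(theta) = 1*0.0000 - 5*1.0000 = -5.00
v'_2 = v1*sin(theta) + v2*cos(theta) = 1*1.0000 + 5*0.0000 = 1.00
v' = -5.00*e1 + 1.00*e2 - 2.00*e3


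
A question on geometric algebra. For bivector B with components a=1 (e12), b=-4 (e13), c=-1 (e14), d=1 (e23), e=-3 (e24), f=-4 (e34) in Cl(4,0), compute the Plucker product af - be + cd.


Plucker relation: af - be + cd
a*f = 1*(-4) = -4
b*e = (-4)*(-3) = 12
c*d = (-1)*1 = -1
af - be + cd = -4 - 12 + (-1)
= -17


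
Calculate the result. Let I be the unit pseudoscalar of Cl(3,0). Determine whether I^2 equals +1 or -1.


The pseudoscalar I = e1...e_n (product of all n generators) of Cl(p,q) satisfies I^2 = (-1)^(q + n(n-1)/2).
p = 3, q = 0, n = p + q = 3
n(n-1)/2 = 3 * 2 / 2 = 3
Exponent = q + n(n-1)/2 = 0 + 3 = 3
I^2 = (-1)^3 = -1


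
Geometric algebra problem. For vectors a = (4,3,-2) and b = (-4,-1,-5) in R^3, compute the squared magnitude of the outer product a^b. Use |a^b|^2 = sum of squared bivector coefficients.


a wedge b = (a1*b2 - a2*b1)*e12 + (a1*b3 - a3*b1)*e13 + (a2*b3 - a3*b2)*e23
e12 coeff: 4*(-1) - 3*(-4) = -4 - (-12) = 8
e13 coeff: 4*(-5) - (-2)*(-4) = -20 - 8 = -28
e23 coeff: 3*(-5) - (-2)*(-1) = -15 - 2 = -17
|a wedge b|^2 = 8^2 + (-28)^2 + (-17)^2
= 64 + 784 + 289
= 1137


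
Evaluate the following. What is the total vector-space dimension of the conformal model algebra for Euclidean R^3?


The conformal model of R^3 uses Cl(4,1): the 3 Euclidean generators plus two extra orthogonal generators e+ (e+^2 = +1) and e- (e-^2 = -1), from which the null vectors e0, einf are built.
Number of generators m = 3 + 2 = 5.
dim Cl(p,q) = 2^m = 2^5 = 32


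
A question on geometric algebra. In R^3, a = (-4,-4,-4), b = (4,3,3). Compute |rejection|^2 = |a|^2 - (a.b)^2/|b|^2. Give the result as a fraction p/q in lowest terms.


|a|^2 = (-4)^2 + (-4)^2 + (-4)^2 = 48
|b|^2 = 4^2 + 3^2 + 3^2 = 34
a . b = (-4)*4 + (-4)*3 + (-4)*3 = -40
(a.b)^2 = (-40)^2 = 1600
|rej|^2 = 48 - 1600/34
= (1632 - 1600)/34
= 32/34
In lowest terms: 16/17


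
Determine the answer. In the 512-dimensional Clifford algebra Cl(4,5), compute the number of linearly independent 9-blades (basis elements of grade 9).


Number of grade-k basis blades in Cl(p,q) with n = p + q is C(n, k).
n = 4 + 5 = 9
C(9, 9) = 9! / (9! * 0!)
= 362880 / (362880 * 1)
= 1


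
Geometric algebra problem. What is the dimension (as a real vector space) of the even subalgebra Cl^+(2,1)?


Even subalgebra dimension = 2^(n-1)
n = 2 + 1 = 3
2^(3 - 1) = 2^2 = 4
Verification: sum of C(3,k) for even k = 1 + 3 = 4
Result = 4


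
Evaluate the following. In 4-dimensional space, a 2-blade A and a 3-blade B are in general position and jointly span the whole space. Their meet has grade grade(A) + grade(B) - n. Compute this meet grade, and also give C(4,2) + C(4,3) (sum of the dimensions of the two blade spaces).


Meet grade = grade(A) + grade(B) - n
= 2 + 3 - 4 = 1
C(4,2) = 6
C(4,3) = 4
dim_A + dim_B = 6 + 4 = 10


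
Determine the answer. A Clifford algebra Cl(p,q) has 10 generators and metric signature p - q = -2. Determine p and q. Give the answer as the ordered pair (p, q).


We need p + q = 10 and p - q = -2.
Adding: 2p = 10 + (-2) = 8, so p = 4.
Then q = 10 - 4 = 6.
(p, q) = (4, 6)


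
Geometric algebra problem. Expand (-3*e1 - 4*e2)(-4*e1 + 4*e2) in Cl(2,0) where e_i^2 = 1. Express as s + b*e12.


Expand: (-3*e1 - 4*e2)(-4*e1 + 4*e2)
= (-3)*(-4)*e1e1 + (-3)*4*e1e2 + (-4)*(-4)*e2e1 + (-4)*4*e2e2
Using e1^2 = e2^2 = 1, e2e1 = -e1e2:
Scalar part s = (-3)*(-4) + (-4)*4 = 12 + (-16) = -4
Bivector part b = (-3)*4 - (-4)*(-4) = -12 - 16 = -28
uv = -4 - 28*e12


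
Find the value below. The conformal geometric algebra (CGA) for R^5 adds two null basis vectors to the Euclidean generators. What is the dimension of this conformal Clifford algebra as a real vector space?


The conformal model of R^5 uses Cl(6,1): the 5 Euclidean generators plus two extra orthogonal generators e+ (e+^2 = +1) and e- (e-^2 = -1), from which the null vectors e0, einf are built.
Number of generators m = 5 + 2 = 7.
dim Cl(p,q) = 2^m = 2^7 = 128


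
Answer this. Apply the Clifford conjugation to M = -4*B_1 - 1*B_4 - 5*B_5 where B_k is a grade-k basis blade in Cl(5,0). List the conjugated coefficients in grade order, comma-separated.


Clifford conjugate sign for grade k: (-1)^(k(k+1)/2)
Grade 1: (-1)^(1*2/2) = (-1)^1 = -1, coeff -4 -> 4
Grade 4: (-1)^(4*5/2) = (-1)^10 = 1, coeff -1 -> -1
Grade 5: (-1)^(5*6/2) = (-1)^15 = -1, coeff -5 -> 5
Conjugated coefficients: 4, -1, 5


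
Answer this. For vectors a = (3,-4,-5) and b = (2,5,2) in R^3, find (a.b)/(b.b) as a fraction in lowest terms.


Projection coefficient = (a . b) / (b . b)
a . b = 3*2 + (-4)*5 + (-5)*2
= 6 + (-20) + (-10) = -24
b . b = 2^2 + 5^2 + 2^2
= 4 + 25 + 4 = 33
Coefficient = -24/33
In lowest terms: -8/11


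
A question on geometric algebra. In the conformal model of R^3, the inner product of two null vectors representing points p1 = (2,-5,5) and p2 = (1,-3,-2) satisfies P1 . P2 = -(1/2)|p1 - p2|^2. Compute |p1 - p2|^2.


p1 - p2 = (1, -2, 7)
|p1 - p2|^2 = 1^2 + (-2)^2 + 7^2
= 1 + 4 + 49
= 54


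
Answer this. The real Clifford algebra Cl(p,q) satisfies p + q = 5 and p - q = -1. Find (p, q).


We need p + q = 5 and p - q = -1.
Adding: 2p = 5 + (-1) = 4, so p = 2.
Then q = 5 - 2 = 3.
(p, q) = (2, 3)


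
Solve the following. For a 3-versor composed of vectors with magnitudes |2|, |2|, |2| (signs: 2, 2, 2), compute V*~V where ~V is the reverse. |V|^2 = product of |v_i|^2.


Each vector v_i has |v_i|^2 = s_i^2
Squared scales: 2^2 = 4, 2^2 = 4, 2^2 = 4
|V|^2 = 4 * 4 * 4
= 64


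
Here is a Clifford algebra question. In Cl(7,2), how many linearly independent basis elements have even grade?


Even subalgebra dimension = 2^(n-1)
n = 7 + 2 = 9
2^(9 - 1) = 2^8 = 256
Verification: sum of C(9,k) for even k = 1 + 36 + 126 + 84 + 9 = 256
Result = 256


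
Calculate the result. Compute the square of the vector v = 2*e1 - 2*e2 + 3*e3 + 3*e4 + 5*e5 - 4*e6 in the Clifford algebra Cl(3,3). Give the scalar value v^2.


v^2 = sum of c_i^2 * e_i^2
Positive signature terms (e_i^2 = +1): 2^2 + (-2)^2 + 3^2 = 17
Negative signature terms (e_j^2 = -1): 3^2 + 5^2 + (-4)^2 = 50
v^2 = 17 - 50 = -33


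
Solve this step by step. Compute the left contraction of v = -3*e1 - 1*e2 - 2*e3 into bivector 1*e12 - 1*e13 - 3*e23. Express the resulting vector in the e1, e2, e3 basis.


Left contraction v _| B = <vB>_1 (grade-1 part of the geometric product vB).
Using e1_|e12 = e2, e2_|e12 = -e1, e1_|e13 = e3, e3_|e13 = -e1, e2_|e23 = e3, e3_|e23 = -e2:
e1 coeff: -v2*b12 - v3*b13 = -(-1)*(1) - (-2)*(-1) = -1
e2 coeff: v1*b12 - v3*b23 = (-3)*(1) - (-2)*(-3) = -9
e3 coeff: v1*b13 + v2*b23 = (-3)*(-1) + (-1)*(-3) = 6
v _| B = -1*e1 - 9*e2 + 6*e3


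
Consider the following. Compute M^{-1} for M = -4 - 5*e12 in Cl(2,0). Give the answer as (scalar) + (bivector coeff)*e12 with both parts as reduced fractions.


M = -4 - 5*e12, where e12^2 = -1.
Since M commutes with its reverse ~M = a - b*e12, M * ~M = a^2 - b^2*e12^2 = a^2 + b^2.
So M^{-1} = ~M / (a^2 + b^2) = (a - b*e12)/(a^2 + b^2).
a^2 + b^2 = 16 + 25 = 41
Scalar part = -4/41 = -4/41
Bivector coeff = 5/41 = 5/41
M^{-1} = -4/41 + 5/41*e12


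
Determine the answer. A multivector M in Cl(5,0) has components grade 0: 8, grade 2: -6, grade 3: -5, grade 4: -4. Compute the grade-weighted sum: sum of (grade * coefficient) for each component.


Grade-weighted sum = sum of grade_k * coefficient_k
0*8 = 0
2*(-6) = -12
3*(-5) = -15
4*(-4) = -16
Total = 0 + (-12) + (-15) + (-16) = -43


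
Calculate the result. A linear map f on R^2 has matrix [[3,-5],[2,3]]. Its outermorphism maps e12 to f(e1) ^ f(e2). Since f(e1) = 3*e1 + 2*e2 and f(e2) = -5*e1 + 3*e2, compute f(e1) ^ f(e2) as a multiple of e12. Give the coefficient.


The outermorphism of a linear map f sends e1^e2 to f(e1)^f(e2).
f(e1) = 3*e1 + 2*e2
f(e2) = -5*e1 + 3*e2
f(e1) ^ f(e2) = (3*e1 + 2*e2) ^ (-5*e1 + 3*e2)
= 3*3*e12 + 2*(-5)*e21
= (9 - (-10))*e12
= 19*e12
Coefficient = 19


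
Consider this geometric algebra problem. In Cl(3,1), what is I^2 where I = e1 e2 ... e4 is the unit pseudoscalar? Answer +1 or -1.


The pseudoscalar I = e1...e_n (product of all n generators) of Cl(p,q) satisfies I^2 = (-1)^(q + n(n-1)/2).
p = 3, q = 1, n = p + q = 4
n(n-1)/2 = 4 * 3 / 2 = 6
Exponent = q + n(n-1)/2 = 1 + 6 = 7
I^2 = (-1)^7 = -1


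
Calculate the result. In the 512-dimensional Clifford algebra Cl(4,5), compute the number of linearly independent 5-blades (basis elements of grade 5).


Number of grade-k basis blades in Cl(p,q) with n = p + q is C(n, k).
n = 4 + 5 = 9
C(9, 5) = 9! / (5! * 4!)
= 362880 / (120 * 24)
= 126


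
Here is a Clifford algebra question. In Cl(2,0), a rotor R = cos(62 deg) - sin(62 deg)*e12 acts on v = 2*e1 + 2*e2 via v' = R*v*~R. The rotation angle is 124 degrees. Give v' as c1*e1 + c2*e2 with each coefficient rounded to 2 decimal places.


Rotor R = cos(62deg) - sin(62deg)*e12
Rotation angle theta = 2 * 62 = 124 degrees
v' = R*v*~R rotates v by theta.
cos(124deg) = -0.5592, sin(124deg) = 0.8290
v'_1 = 2*cos(124deg) - 2*sin(124deg)
= 2*(-0.5592) - 2*0.8290
= -2.78
v'_2 = 2*sin(124deg) + 2*cos(124deg)
= 2*0.8290 + 2*(-0.5592)
= 0.54
v' = -2.78*e1 + 0.54*e2


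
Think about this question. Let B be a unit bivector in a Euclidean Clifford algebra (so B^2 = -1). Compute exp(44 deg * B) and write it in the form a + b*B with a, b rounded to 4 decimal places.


For a unit bivector B with B^2 = -1, the exponential series gives
e^(theta*B) = cos(theta) + sin(theta)*B (the GA analogue of Euler's formula).
theta = 44 degrees = 0.767945 rad
cos(44 deg) = 0.7193
sin(44 deg) = 0.6947
exp(theta*B) = 0.7193 + 0.6947*B


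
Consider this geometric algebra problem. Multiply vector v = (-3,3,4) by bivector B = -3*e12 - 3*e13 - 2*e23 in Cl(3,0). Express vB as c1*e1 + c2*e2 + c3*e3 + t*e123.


vB has grade-1 (vector) and grade-3 (trivector) parts: vB = (v _| B) + (v ^ B).
Vector part <vB>_1:
  e1: -v2*b12 - v3*b13 = -(3)*(-3) - (4)*(-3) = 21
  e2: v1*b12 - v3*b23 = (-3)*(-3) - (4)*(-2) = 17
  e3: v1*b13 + v2*b23 = (-3)*(-3) + (3)*(-2) = 3
Trivector part <vB>_3:
  e123: v1*b23 - v2*b13 + v3*b12 = (-3)*(-2) - (3)*(-3) + (4)*(-3) = 3
vB = 21*e1 + 17*e2 + 3*e3 + 3*e123
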